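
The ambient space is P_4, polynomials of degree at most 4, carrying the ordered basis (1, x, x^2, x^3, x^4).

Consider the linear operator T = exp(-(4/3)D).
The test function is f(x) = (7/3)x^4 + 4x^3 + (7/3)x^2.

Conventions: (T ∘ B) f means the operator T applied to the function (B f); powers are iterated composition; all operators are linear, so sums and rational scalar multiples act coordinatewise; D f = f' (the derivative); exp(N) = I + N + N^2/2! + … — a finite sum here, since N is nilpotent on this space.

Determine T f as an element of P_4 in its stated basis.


the result is g(x) = (7/3)x^4 - (76/9)x^3 + (101/9)x^2 - (568/81)x + 496/243

order-1 term: -(112/9)x^3 - 16x^2 - (56/9)x
order-2 term: (224/9)x^2 + (64/3)x + 112/27
order-3 term: -(1792/81)x - 256/27
order-4 term: 1792/243
the series for exp(-(4/3)D) f terminates at order 4
exp(-(4/3)D) f = (7/3)x^4 - (76/9)x^3 + (101/9)x^2 - (568/81)x + 496/243


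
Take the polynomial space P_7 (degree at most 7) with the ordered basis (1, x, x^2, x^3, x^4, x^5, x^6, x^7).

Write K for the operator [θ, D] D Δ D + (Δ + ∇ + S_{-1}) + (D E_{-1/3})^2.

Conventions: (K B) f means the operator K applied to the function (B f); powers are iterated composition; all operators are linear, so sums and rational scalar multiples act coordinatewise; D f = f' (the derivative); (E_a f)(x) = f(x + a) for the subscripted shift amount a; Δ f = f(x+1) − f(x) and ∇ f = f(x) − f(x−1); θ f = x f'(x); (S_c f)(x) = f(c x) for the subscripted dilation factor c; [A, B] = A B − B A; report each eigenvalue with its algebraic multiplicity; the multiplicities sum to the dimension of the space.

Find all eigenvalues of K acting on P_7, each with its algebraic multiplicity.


λ = -1 (multiplicity 4), λ = 1 (multiplicity 4)

image of 1: 1
image of x: -x + 2
image of x^2: x^2 + 4x + 2
image of x^3: -x^3 + 6x^2 + 6x - 2
image of x^4: x^4 + 8x^3 + 12x^2 - 8x - 56/3
image of x^5: -x^5 + 10x^4 + 20x^3 - 20x^2 - (280/3)x - 1726/27
image of x^6: x^6 + 12x^5 + 30x^4 - 40x^3 - 280x^2 - (3452/9)x - 3080/27
image of x^7: -x^7 + 14x^6 + 42x^5 - 70x^4 - (1960/3)x^3 - (12082/9)x^2 - (21560/27)x - 17296/81
the matrix is upper triangular; its diagonal is (1, -1, 1, -1, 1, -1, 1, -1)
for a triangular matrix the eigenvalues are the diagonal entries, with algebraic multiplicity their repetition count


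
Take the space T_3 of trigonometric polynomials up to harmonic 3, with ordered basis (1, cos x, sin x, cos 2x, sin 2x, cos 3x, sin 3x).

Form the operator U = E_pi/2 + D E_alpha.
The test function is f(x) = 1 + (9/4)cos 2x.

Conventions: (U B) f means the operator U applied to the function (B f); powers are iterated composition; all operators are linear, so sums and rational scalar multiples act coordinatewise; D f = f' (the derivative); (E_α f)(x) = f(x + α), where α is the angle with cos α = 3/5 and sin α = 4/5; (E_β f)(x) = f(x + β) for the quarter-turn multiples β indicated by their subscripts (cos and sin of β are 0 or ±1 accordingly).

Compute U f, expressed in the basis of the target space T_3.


E_pi/2 f = 1 - (9/4)cos 2x
E_alpha f = 1 - (63/100)cos 2x - (54/25)sin 2x
D E_alpha f = -(108/25)cos 2x + (63/50)sin 2x
(E_pi/2 + D E_alpha) f = 1 - (657/100)cos 2x + (63/50)sin 2x

the result is g(x) = 1 - (657/100)cos 2x + (63/50)sin 2x


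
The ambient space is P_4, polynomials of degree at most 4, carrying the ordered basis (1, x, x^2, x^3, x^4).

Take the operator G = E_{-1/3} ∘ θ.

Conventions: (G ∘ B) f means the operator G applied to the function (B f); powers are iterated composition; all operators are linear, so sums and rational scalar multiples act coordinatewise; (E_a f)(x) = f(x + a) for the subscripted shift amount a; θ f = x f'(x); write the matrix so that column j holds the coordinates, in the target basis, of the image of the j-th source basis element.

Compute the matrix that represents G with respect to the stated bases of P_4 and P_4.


image of 1: 0
image of x: x - 1/3
image of x^2: 2x^2 - (4/3)x + 2/9
image of x^3: 3x^3 - 3x^2 + x - 1/9
image of x^4: 4x^4 - (16/3)x^3 + (8/3)x^2 - (16/27)x + 4/81
each image's coordinates form column j of the matrix

the matrix is [[0, -1/3, 2/9, -1/9, 4/81]; [0, 1, -4/3, 1, -16/27]; [0, 0, 2, -3, 8/3]; [0, 0, 0, 3, -16/3]; [0, 0, 0, 0, 4]] (rows listed top to bottom)


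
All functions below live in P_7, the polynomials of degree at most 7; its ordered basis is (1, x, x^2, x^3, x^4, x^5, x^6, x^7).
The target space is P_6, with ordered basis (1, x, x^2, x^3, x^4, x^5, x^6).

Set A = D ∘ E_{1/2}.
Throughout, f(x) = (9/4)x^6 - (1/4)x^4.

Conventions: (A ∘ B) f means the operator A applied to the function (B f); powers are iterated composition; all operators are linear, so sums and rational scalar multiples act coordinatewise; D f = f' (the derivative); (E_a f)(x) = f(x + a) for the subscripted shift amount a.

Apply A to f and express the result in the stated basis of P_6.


E_{1/2} f = (9/4)x^6 + (27/4)x^5 + (131/16)x^4 + (41/8)x^3 + (111/64)x^2 + (19/64)x + 5/256
D E_{1/2} f = (27/2)x^5 + (135/4)x^4 + (131/4)x^3 + (123/8)x^2 + (111/32)x + 19/64

the result is g(x) = (27/2)x^5 + (135/4)x^4 + (131/4)x^3 + (123/8)x^2 + (111/32)x + 19/64


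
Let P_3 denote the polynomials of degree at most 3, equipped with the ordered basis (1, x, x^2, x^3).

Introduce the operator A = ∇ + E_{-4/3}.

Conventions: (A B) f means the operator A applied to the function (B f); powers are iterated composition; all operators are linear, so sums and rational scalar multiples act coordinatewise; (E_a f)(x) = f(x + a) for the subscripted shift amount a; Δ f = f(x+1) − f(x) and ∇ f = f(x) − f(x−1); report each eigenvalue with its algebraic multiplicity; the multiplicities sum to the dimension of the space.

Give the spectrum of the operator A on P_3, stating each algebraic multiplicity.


image of 1: 1
image of x: x - 1/3
image of x^2: x^2 - (2/3)x + 7/9
image of x^3: x^3 - x^2 + (7/3)x - 37/27
the matrix is upper triangular; its diagonal is (1, 1, 1, 1)
for a triangular matrix the eigenvalues are the diagonal entries, with algebraic multiplicity their repetition count

λ = 1 (multiplicity 4)


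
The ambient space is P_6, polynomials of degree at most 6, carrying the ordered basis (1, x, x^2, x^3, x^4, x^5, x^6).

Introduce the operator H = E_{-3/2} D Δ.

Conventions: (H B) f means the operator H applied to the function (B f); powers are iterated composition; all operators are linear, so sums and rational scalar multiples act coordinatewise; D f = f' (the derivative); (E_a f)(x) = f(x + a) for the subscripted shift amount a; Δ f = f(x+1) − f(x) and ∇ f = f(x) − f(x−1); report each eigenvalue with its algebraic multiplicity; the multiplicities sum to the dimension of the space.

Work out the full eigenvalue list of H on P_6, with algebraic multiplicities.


image of 1: 0
image of x: 0
image of x^2: 2
image of x^3: 6x - 6
image of x^4: 12x^2 - 24x + 13
image of x^5: 20x^3 - 60x^2 + 65x - 25
image of x^6: 30x^4 - 120x^3 + 195x^2 - 150x + 363/8
the matrix is upper triangular; its diagonal is (0, 0, 0, 0, 0, 0, 0)
for a triangular matrix the eigenvalues are the diagonal entries, with algebraic multiplicity their repetition count

λ = 0 (multiplicity 7)


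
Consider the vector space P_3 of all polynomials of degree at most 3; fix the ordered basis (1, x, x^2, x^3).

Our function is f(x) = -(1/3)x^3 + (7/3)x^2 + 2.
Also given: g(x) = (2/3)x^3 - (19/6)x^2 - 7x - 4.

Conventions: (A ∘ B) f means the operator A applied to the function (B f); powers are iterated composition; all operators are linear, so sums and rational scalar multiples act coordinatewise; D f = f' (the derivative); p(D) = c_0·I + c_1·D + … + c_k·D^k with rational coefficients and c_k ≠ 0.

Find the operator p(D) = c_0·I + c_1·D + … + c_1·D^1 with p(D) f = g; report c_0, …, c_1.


p(D) = -2·I − (3/2)·D, i.e. c_0 = -2, c_1 = -3/2

D^0 f = -(1/3)x^3 + (7/3)x^2 + 2
D^1 f = -x^2 + (14/3)x
matching coefficients of g against c_0 f + c_1 Df + … from the top degree down determines the c_i
solution: c_0 = -2, c_1 = -3/2


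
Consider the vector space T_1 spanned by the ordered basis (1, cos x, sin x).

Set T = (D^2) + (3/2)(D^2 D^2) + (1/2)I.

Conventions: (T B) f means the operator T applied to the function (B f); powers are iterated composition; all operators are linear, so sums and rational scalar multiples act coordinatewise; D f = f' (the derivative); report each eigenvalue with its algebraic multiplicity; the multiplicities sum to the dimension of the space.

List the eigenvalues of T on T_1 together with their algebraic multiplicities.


image of 1: 1/2
image of cos x: cos x
image of sin x: sin x
the matrix is diagonal; its diagonal is (1/2, 1, 1)
for a triangular matrix the eigenvalues are the diagonal entries, with algebraic multiplicity their repetition count

λ = 1/2 (multiplicity 1), λ = 1 (multiplicity 2)


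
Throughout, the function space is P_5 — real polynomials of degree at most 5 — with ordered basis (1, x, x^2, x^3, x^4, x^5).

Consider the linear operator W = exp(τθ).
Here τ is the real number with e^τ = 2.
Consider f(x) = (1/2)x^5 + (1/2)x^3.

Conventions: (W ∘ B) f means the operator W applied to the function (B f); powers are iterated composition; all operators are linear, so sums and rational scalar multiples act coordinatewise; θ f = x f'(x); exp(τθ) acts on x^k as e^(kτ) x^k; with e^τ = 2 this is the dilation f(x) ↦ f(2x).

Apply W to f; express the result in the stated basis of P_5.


exp(τθ) x^k = e^(kτ) x^k; with e^τ = 2 this sends x^k to 2^k x^k
x^3 ↦ 8 x^3
x^5 ↦ 32 x^5
applying this coordinatewise to f: exp(τθ) f = 16x^5 + 4x^3

the image equals g(x) = 16x^5 + 4x^3


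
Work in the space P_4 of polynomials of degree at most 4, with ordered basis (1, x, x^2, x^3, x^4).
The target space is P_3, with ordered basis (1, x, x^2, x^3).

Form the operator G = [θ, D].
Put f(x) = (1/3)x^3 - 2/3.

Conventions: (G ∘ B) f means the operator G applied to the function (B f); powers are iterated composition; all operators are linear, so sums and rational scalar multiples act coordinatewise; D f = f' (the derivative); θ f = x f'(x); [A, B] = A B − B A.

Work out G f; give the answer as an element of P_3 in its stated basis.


the image equals g(x) = -x^2

D f = x^2
θ D f = 2x^2
θ f = x^3
D θ f = 3x^2
[θ, D] f = -x^2


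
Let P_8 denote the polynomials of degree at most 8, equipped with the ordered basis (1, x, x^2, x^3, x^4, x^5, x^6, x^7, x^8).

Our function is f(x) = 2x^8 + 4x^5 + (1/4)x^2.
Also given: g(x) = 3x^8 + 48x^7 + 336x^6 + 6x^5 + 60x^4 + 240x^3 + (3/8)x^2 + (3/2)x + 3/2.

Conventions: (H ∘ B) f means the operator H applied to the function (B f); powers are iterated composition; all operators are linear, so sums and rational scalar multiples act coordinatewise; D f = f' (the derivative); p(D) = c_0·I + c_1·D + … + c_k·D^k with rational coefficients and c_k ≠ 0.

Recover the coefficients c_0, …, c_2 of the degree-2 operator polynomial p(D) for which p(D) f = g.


p(D) = (3/2)·I + 3·D + 3·D^2, i.e. c_0 = 3/2, c_1 = 3, c_2 = 3

D^0 f = 2x^8 + 4x^5 + (1/4)x^2
D^1 f = 16x^7 + 20x^4 + (1/2)x
D^2 f = 112x^6 + 80x^3 + 1/2
matching coefficients of g against c_0 f + c_1 Df + … from the top degree down determines the c_i
solution: c_0 = 3/2, c_1 = 3, c_2 = 3


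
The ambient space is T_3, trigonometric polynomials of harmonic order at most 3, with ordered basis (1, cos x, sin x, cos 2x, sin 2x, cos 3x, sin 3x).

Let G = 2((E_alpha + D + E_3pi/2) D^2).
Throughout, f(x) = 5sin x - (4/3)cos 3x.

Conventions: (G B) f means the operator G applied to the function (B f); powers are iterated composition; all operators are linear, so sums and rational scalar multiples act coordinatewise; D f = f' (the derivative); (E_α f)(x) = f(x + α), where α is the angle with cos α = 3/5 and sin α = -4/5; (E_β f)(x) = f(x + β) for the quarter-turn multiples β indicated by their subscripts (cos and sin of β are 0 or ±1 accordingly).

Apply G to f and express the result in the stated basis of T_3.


the result is g(x) = 8cos x - 6sin x - (2808/125)cos 3x - (10944/125)sin 3x

D f = 5cos x + 4sin 3x
D D f = -5sin x + 12cos 3x
E_alpha D^2 f = 4cos x - 3sin x - (1404/125)cos 3x + (528/125)sin 3x
D D^2 f = -5cos x - 36sin 3x
E_3pi/2 D^2 f = 5cos x - 12sin 3x
(E_alpha + D + E_3pi/2) D^2 f = 4cos x - 3sin x - (1404/125)cos 3x - (5472/125)sin 3x
(2((E_alpha + D + E_3pi/2) D^2)) f = 8cos x - 6sin x - (2808/125)cos 3x - (10944/125)sin 3x


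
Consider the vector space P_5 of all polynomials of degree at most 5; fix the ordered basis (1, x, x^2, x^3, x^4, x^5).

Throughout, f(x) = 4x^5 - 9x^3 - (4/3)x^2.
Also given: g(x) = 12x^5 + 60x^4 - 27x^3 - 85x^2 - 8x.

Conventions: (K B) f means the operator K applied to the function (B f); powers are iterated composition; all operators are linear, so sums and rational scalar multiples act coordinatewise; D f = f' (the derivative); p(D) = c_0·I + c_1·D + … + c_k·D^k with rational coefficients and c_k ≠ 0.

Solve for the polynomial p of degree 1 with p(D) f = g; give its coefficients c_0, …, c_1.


p(D) = 3·I + 3·D, i.e. c_0 = 3, c_1 = 3

D^0 f = 4x^5 - 9x^3 - (4/3)x^2
D^1 f = 20x^4 - 27x^2 - (8/3)x
matching coefficients of g against c_0 f + c_1 Df + … from the top degree down determines the c_i
solution: c_0 = 3, c_1 = 3


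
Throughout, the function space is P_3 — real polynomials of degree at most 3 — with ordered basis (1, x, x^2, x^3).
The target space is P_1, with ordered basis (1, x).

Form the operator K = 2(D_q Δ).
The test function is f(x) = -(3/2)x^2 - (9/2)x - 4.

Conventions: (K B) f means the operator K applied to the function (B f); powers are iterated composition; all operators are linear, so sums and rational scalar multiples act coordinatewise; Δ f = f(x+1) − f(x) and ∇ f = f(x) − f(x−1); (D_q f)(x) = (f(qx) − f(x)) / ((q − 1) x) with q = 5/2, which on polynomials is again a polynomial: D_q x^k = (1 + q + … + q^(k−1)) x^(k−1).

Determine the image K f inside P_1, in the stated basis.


g(x) = -6

Δ f = -3x - 6
D_q Δ f = -3
(2(D_q Δ)) f = -6


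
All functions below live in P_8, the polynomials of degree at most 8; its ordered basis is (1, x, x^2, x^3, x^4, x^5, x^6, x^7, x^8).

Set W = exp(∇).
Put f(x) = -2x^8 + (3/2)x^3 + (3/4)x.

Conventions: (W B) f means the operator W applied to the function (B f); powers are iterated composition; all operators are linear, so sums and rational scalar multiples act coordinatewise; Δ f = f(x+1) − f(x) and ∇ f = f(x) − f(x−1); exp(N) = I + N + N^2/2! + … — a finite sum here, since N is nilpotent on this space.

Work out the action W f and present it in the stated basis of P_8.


order-1 term: -16x^7 + 56x^6 - 112x^5 + 140x^4 - 112x^3 + (121/2)x^2 - (41/2)x + 17/4
order-2 term: -56x^6 + 336x^5 - 980x^4 + 1680x^3 - 1736x^2 + (2025/2)x - 517/2
order-3 term: -112x^5 + 840x^4 - 2800x^3 + 5040x^2 - 4816x + 3867/2
order-4 term: -140x^4 + 1120x^3 - 3640x^2 + 5600x - 3402
order-5 term: -112x^3 + 840x^2 - 2240x + 2100
order-6 term: -56x^2 + 336x - 532
order-7 term: -16x + 56
order-8 term: -2
the series for exp(∇) f terminates at order 8
exp(∇) f = -2x^8 - 16x^7 + 112x^5 - 140x^4 - (445/2)x^3 + (1017/2)x^2 - (573/4)x - 403/4

g(x) = -2x^8 - 16x^7 + 112x^5 - 140x^4 - (445/2)x^3 + (1017/2)x^2 - (573/4)x - 403/4


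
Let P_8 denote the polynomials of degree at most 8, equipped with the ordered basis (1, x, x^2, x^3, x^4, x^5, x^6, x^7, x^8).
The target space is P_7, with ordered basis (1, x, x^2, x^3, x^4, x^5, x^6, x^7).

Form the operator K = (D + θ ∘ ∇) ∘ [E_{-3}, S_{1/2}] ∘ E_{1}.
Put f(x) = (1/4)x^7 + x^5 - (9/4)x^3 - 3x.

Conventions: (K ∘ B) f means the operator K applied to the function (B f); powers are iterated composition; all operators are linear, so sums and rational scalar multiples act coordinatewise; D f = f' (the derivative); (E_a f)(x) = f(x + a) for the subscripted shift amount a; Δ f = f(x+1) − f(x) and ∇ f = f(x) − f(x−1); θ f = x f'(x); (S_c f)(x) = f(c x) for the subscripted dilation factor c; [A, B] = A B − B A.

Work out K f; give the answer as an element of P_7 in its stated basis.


the result is g(x) = (189/128)x^5 - (9135/512)x^4 + (24915/256)x^3 - (138195/512)x^2 + (41631/128)x - 42585/512

E_{1} f = (1/4)x^7 + (7/4)x^6 + (25/4)x^5 + (55/4)x^4 + (33/2)x^3 + (17/2)x^2 - 3x - 4
S_{1/2} E_{1} f = (1/512)x^7 + (7/256)x^6 + (25/128)x^5 + (55/64)x^4 + (33/16)x^3 + (17/8)x^2 - (3/2)x - 4
E_{-3} S_{1/2} E_{1} f = (1/512)x^7 - (7/512)x^6 + (37/512)x^5 - (115/512)x^4 + (51/512)x^3 + (251/512)x^2 - (1113/512)x + 895/512
E_{-3} E_{1} f = (1/4)x^7 - (7/2)x^6 + 22x^5 - 80x^4 + (711/4)x^3 - (469/2)x^2 + 162x - 40
S_{1/2} E_{-3} E_{1} f = (1/512)x^7 - (7/128)x^6 + (11/16)x^5 - 5x^4 + (711/32)x^3 - (469/8)x^2 + 81x - 40
[E_{-3}, S_{1/2}] E_{1} f = (21/512)x^6 - (315/512)x^5 + (2445/512)x^4 - (11325/512)x^3 + (30267/512)x^2 - (42585/512)x + 21375/512
D ([E_{-3}, S_{1/2}] ∘ E_{1}) f = (63/256)x^5 - (1575/512)x^4 + (2445/128)x^3 - (33975/512)x^2 + (30267/256)x - 42585/512
∇ ([E_{-3}, S_{1/2}] ∘ E_{1}) f = (63/256)x^5 - (945/256)x^4 + (6675/256)x^3 - (26055/256)x^2 + (52995/256)x - 43479/256
θ ∇ ([E_{-3}, S_{1/2}] ∘ E_{1}) f = (315/256)x^5 - (945/64)x^4 + (20025/256)x^3 - (26055/128)x^2 + (52995/256)x
(D + θ ∘ ∇) ([E_{-3}, S_{1/2}] ∘ E_{1}) f = (189/128)x^5 - (9135/512)x^4 + (24915/256)x^3 - (138195/512)x^2 + (41631/128)x - 42585/512


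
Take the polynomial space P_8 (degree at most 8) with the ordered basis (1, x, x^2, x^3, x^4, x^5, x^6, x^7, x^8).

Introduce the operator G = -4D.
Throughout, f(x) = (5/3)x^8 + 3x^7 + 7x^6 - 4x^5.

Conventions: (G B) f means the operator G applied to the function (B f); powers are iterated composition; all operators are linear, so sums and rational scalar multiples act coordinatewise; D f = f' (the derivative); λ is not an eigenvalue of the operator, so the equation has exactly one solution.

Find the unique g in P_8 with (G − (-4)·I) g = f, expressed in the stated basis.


g(x) = (5/12)x^8 + (49/12)x^7 + (91/3)x^6 + 181x^5 + 905x^4 + 3620x^3 + 10860x^2 + 21720x + 21720

write g with unknown coordinates in the stated basis and equate coefficients in (G − (-4)·I) g = f
solving from the highest basis element down gives g = (5/12)x^8 + (49/12)x^7 + (91/3)x^6 + 181x^5 + 905x^4 + 3620x^3 + 10860x^2 + 21720x + 21720
check: G g = -(40/3)x^7 - (343/3)x^6 - 728x^5 - 3620x^4 - 14480x^3 - 43440x^2 - 86880x - 86880
so G g − (-4)·g = (5/3)x^8 + 3x^7 + 7x^6 - 4x^5 = f ✓


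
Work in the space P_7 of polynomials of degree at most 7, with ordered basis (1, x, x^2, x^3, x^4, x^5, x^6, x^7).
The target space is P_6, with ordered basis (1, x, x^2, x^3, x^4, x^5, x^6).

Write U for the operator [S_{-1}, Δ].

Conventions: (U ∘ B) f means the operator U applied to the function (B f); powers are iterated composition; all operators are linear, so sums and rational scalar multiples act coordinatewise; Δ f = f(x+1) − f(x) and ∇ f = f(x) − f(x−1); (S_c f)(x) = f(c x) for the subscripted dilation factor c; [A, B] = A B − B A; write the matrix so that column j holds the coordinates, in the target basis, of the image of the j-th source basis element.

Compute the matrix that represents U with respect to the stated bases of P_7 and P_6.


the matrix is [[0, 2, 0, 2, 0, 2, 0, 2]; [0, 0, -4, 0, -8, 0, -12, 0]; [0, 0, 0, 6, 0, 20, 0, 42]; [0, 0, 0, 0, -8, 0, -40, 0]; [0, 0, 0, 0, 0, 10, 0, 70]; [0, 0, 0, 0, 0, 0, -12, 0]; [0, 0, 0, 0, 0, 0, 0, 14]] (rows listed top to bottom)

image of 1: 0
image of x: 2
image of x^2: -4x
image of x^3: 6x^2 + 2
image of x^4: -8x^3 - 8x
image of x^5: 10x^4 + 20x^2 + 2
image of x^6: -12x^5 - 40x^3 - 12x
image of x^7: 14x^6 + 70x^4 + 42x^2 + 2
each image's coordinates form column j of the matrix


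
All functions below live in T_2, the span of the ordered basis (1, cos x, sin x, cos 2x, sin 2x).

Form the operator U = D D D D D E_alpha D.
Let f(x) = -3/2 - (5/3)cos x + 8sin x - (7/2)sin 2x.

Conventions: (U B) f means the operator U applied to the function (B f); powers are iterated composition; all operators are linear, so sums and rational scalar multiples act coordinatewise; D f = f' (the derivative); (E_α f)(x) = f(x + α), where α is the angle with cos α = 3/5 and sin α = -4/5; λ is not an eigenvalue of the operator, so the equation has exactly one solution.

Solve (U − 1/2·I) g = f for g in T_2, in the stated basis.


write g with unknown coordinates in the stated basis and equate coefficients in (U − 1/2·I) g = f
solving from the highest basis element down gives g = 3 - (274/111)cos x - (608/111)sin x + (21504/407833)cos 2x - (6097/407833)sin 2x
check: U g = -(322/111)cos x + (584/111)sin x + (10752/407833)cos 2x - (1430464/407833)sin 2x
so U g − 1/2·g = -3/2 - (5/3)cos x + 8sin x - (7/2)sin 2x = f ✓

g(x) = 3 - (274/111)cos x - (608/111)sin x + (21504/407833)cos 2x - (6097/407833)sin 2x


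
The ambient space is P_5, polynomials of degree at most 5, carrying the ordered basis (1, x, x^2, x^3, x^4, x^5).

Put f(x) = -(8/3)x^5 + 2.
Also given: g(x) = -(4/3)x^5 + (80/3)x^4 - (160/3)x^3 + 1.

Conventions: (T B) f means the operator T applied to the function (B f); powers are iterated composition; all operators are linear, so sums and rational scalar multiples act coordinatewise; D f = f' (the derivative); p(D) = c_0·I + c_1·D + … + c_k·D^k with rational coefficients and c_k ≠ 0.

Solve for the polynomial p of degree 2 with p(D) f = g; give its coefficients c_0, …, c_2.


c_0 = 1/2, c_1 = -2, c_2 = 1

D^0 f = -(8/3)x^5 + 2
D^1 f = -(40/3)x^4
D^2 f = -(160/3)x^3
matching coefficients of g against c_0 f + c_1 Df + … from the top degree down determines the c_i
solution: c_0 = 1/2, c_1 = -2, c_2 = 1


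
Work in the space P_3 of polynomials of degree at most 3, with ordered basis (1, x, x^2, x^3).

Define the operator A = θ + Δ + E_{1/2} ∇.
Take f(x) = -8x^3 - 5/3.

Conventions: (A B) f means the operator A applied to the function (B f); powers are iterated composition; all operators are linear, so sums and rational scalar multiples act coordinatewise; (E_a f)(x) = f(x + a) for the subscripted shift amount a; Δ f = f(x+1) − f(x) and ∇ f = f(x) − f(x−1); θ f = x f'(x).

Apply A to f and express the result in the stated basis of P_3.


θ f = -24x^3
Δ f = -24x^2 - 24x - 8
∇ f = -24x^2 + 24x - 8
E_{1/2} ∇ f = -24x^2 - 2
(θ + Δ + E_{1/2} ∇) f = -24x^3 - 48x^2 - 24x - 10

g(x) = -24x^3 - 48x^2 - 24x - 10


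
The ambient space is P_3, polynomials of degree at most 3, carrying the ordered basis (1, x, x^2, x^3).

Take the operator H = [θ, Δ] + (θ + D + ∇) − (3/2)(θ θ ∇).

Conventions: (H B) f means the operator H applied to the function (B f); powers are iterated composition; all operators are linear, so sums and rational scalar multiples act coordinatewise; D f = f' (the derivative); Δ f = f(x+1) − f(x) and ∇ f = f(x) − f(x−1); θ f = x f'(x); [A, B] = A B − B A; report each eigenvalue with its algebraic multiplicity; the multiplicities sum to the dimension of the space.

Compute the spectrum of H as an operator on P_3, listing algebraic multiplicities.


λ = 0 (multiplicity 1), λ = 1 (multiplicity 1), λ = 2 (multiplicity 1), λ = 3 (multiplicity 1)

image of 1: 0
image of x: x + 1
image of x^2: 2x^2 - x - 3
image of x^3: 3x^3 - 15x^2 - (9/2)x - 2
the matrix is upper triangular; its diagonal is (0, 1, 2, 3)
for a triangular matrix the eigenvalues are the diagonal entries, with algebraic multiplicity their repetition count


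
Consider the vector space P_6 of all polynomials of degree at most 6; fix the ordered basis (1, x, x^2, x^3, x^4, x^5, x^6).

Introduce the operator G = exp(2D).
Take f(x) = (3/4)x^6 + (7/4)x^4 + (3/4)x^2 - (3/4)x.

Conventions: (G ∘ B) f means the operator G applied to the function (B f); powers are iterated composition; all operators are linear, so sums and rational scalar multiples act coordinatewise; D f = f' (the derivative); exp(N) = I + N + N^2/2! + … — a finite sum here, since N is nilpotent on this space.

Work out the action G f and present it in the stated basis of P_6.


the result is g(x) = (3/4)x^6 + 9x^5 + (187/4)x^4 + 134x^3 + (891/4)x^2 + (809/4)x + 155/2

order-1 term: 9x^5 + 14x^3 + 3x - 3/2
order-2 term: 45x^4 + 42x^2 + 3
order-3 term: 120x^3 + 56x
order-4 term: 180x^2 + 28
order-5 term: 144x
order-6 term: 48
the series for exp(2D) f terminates at order 6
exp(2D) f = (3/4)x^6 + 9x^5 + (187/4)x^4 + 134x^3 + (891/4)x^2 + (809/4)x + 155/2


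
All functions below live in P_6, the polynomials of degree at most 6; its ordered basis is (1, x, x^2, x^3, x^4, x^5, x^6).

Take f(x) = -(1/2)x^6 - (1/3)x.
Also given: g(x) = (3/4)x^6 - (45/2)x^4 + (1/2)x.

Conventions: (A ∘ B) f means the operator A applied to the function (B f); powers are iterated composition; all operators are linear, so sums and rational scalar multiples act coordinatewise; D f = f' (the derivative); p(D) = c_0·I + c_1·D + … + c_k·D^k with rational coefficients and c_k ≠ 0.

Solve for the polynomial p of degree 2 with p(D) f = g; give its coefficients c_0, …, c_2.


p(D) = -(3/2)·I + (3/2)·D^2, i.e. c_0 = -3/2, c_1 = 0, c_2 = 3/2

D^0 f = -(1/2)x^6 - (1/3)x
D^1 f = -3x^5 - 1/3
D^2 f = -15x^4
matching coefficients of g against c_0 f + c_1 Df + … from the top degree down determines the c_i
solution: c_0 = -3/2, c_1 = 0, c_2 = 3/2


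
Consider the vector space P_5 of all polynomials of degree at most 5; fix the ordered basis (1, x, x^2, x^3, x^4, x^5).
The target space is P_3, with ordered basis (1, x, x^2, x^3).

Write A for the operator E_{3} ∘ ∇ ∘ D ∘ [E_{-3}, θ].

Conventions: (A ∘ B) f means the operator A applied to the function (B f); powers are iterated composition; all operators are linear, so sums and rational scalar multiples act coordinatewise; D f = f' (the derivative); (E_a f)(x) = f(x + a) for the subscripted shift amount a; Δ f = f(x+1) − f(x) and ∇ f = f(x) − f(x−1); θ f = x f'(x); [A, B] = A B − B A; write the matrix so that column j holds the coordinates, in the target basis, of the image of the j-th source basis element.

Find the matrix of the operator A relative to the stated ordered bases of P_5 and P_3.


the matrix is [[0, 0, 0, -18, 36, -60]; [0, 0, 0, 0, -72, 180]; [0, 0, 0, 0, 0, -180]; [0, 0, 0, 0, 0, 0]] (rows listed top to bottom)

image of 1: 0
image of x: 0
image of x^2: 0
image of x^3: -18
image of x^4: -72x + 36
image of x^5: -180x^2 + 180x - 60
each image's coordinates form column j of the matrix


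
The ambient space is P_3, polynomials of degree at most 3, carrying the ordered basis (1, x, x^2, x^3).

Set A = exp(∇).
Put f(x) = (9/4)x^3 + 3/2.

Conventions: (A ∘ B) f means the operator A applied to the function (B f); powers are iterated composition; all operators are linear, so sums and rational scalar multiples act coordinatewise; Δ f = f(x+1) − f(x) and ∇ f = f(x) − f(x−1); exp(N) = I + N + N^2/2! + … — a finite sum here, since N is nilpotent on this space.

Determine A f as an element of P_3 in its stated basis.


order-1 term: (27/4)x^2 - (27/4)x + 9/4
order-2 term: (27/4)x - 27/4
order-3 term: 9/4
the series for exp(∇) f terminates at order 3
exp(∇) f = (9/4)x^3 + (27/4)x^2 - 3/4

g(x) = (9/4)x^3 + (27/4)x^2 - 3/4


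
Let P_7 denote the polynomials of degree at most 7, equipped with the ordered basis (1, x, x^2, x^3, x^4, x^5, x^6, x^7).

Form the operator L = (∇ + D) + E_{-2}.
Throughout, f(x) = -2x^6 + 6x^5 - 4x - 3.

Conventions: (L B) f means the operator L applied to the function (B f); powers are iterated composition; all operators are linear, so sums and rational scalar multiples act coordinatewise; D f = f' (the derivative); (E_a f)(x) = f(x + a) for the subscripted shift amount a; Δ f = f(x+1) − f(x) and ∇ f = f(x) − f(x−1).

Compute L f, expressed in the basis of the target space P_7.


the result is g(x) = -2x^6 + 6x^5 - 90x^4 + 460x^3 - 870x^2 + 818x - 315

∇ f = -12x^5 + 60x^4 - 100x^3 + 90x^2 - 42x + 4
D f = -12x^5 + 30x^4 - 4
(∇ + D) f = -24x^5 + 90x^4 - 100x^3 + 90x^2 - 42x
E_{-2} f = -2x^6 + 30x^5 - 180x^4 + 560x^3 - 960x^2 + 860x - 315
((∇ + D) + E_{-2}) f = -2x^6 + 6x^5 - 90x^4 + 460x^3 - 870x^2 + 818x - 315


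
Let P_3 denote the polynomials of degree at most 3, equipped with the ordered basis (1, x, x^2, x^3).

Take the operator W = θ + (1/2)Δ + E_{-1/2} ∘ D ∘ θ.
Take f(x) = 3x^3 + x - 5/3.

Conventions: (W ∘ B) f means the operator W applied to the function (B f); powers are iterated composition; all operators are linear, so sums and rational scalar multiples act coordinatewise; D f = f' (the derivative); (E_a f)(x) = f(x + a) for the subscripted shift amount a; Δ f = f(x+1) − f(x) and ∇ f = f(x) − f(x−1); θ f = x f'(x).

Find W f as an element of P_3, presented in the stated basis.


θ f = 9x^3 + x
Δ f = 9x^2 + 9x + 4
((1/2)Δ) f = (9/2)x^2 + (9/2)x + 2
θ f = 9x^3 + x
D θ f = 27x^2 + 1
E_{-1/2} (D ∘ θ) f = 27x^2 - 27x + 31/4
(θ + (1/2)Δ + E_{-1/2} ∘ D ∘ θ) f = 9x^3 + (63/2)x^2 - (43/2)x + 39/4

the image equals g(x) = 9x^3 + (63/2)x^2 - (43/2)x + 39/4


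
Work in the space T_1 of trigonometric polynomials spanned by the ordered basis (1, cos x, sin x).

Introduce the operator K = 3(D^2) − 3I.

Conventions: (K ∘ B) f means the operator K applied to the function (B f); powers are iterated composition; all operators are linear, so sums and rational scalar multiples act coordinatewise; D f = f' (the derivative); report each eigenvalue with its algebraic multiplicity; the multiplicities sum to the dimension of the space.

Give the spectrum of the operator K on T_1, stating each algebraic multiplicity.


image of 1: -3
image of cos x: -6cos x
image of sin x: -6sin x
the matrix is diagonal; its diagonal is (-3, -6, -6)
for a triangular matrix the eigenvalues are the diagonal entries, with algebraic multiplicity their repetition count

λ = -6 (multiplicity 2), λ = -3 (multiplicity 1)


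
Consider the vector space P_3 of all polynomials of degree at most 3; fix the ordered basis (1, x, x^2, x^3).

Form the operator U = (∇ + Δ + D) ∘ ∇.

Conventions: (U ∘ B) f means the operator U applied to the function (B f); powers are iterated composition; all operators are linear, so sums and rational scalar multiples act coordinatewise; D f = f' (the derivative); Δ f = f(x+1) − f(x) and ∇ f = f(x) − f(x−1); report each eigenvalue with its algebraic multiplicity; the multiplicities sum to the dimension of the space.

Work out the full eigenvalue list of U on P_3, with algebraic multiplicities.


image of 1: 0
image of x: 0
image of x^2: 6
image of x^3: 18x - 9
the matrix is upper triangular; its diagonal is (0, 0, 0, 0)
for a triangular matrix the eigenvalues are the diagonal entries, with algebraic multiplicity their repetition count

λ = 0 (multiplicity 4)


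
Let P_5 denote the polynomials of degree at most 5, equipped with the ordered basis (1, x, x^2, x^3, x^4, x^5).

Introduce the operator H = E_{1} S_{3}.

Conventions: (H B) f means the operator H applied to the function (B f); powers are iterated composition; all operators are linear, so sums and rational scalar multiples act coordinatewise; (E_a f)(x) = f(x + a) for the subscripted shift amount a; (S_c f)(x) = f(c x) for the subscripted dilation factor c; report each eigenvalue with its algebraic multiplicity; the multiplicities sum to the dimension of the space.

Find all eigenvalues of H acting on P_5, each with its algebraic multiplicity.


image of 1: 1
image of x: 3x + 3
image of x^2: 9x^2 + 18x + 9
image of x^3: 27x^3 + 81x^2 + 81x + 27
image of x^4: 81x^4 + 324x^3 + 486x^2 + 324x + 81
image of x^5: 243x^5 + 1215x^4 + 2430x^3 + 2430x^2 + 1215x + 243
the matrix is upper triangular; its diagonal is (1, 3, 9, 27, 81, 243)
for a triangular matrix the eigenvalues are the diagonal entries, with algebraic multiplicity their repetition count

λ = 1 (multiplicity 1), λ = 3 (multiplicity 1), λ = 9 (multiplicity 1), λ = 27 (multiplicity 1), λ = 81 (multiplicity 1), λ = 243 (multiplicity 1)


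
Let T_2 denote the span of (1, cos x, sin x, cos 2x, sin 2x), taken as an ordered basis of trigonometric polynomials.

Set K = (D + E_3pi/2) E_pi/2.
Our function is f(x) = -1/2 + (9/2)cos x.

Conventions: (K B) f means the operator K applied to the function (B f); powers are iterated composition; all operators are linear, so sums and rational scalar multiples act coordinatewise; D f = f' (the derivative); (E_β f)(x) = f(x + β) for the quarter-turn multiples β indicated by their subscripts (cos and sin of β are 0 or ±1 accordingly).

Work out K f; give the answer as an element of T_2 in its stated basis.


E_pi/2 f = -1/2 - (9/2)sin x
D E_pi/2 f = -(9/2)cos x
E_3pi/2 E_pi/2 f = -1/2 + (9/2)cos x
(D + E_3pi/2) E_pi/2 f = -1/2

the result is g(x) = -1/2


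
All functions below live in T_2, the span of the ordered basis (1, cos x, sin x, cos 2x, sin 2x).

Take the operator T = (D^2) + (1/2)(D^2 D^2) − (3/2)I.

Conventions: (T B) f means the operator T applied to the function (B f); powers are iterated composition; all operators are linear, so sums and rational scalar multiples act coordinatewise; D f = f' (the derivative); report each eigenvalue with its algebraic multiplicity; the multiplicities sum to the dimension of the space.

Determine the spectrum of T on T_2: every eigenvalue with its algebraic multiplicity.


λ = -2 (multiplicity 2), λ = -3/2 (multiplicity 1), λ = 5/2 (multiplicity 2)

image of 1: -3/2
image of cos x: -2cos x
image of sin x: -2sin x
image of cos 2x: (5/2)cos 2x
image of sin 2x: (5/2)sin 2x
the matrix is diagonal; its diagonal is (-3/2, -2, -2, 5/2, 5/2)
for a triangular matrix the eigenvalues are the diagonal entries, with algebraic multiplicity their repetition count


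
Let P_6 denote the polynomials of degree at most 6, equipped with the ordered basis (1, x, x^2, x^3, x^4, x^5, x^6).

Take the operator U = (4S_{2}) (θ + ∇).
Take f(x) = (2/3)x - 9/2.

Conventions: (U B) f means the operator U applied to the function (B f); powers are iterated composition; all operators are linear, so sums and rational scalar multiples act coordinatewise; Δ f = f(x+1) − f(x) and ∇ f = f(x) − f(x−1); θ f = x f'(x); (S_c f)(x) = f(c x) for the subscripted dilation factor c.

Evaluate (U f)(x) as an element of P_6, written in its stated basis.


g(x) = (16/3)x + 8/3

θ f = (2/3)x
∇ f = 2/3
(θ + ∇) f = (2/3)x + 2/3
S_{2} (θ + ∇) f = (4/3)x + 2/3
(4S_{2}) (θ + ∇) f = (16/3)x + 8/3


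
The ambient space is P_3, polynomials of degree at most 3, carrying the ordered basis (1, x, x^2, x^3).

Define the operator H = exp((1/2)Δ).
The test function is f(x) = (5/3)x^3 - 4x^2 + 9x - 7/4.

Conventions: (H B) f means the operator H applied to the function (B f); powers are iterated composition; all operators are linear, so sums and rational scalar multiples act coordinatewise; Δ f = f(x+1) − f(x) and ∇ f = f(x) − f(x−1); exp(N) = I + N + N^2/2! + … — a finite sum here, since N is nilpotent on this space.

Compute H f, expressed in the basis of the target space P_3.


the image equals g(x) = (5/3)x^3 - (3/2)x^2 + (35/4)x + 49/24

order-1 term: (5/2)x^2 - (3/2)x + 10/3
order-2 term: (5/4)x + 1/4
order-3 term: 5/24
the series for exp((1/2)Δ) f terminates at order 3
exp((1/2)Δ) f = (5/3)x^3 - (3/2)x^2 + (35/4)x + 49/24


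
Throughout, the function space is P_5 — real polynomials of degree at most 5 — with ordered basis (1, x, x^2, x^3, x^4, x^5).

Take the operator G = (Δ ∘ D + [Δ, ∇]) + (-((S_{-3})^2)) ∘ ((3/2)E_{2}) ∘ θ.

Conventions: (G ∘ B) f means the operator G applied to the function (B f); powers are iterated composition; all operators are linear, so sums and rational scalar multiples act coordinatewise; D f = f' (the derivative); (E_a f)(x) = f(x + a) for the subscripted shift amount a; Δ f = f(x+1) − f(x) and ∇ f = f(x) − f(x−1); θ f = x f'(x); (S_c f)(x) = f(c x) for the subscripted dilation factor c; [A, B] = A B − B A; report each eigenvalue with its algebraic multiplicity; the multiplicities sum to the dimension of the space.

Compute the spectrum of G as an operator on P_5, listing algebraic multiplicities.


λ = -885735/2 (multiplicity 1), λ = -39366 (multiplicity 1), λ = -6561/2 (multiplicity 1), λ = -243 (multiplicity 1), λ = -27/2 (multiplicity 1), λ = 0 (multiplicity 1)

image of 1: 0
image of x: -(27/2)x - 3
image of x^2: -243x^2 - 108x - 10
image of x^3: -(6561/2)x^3 - 2187x^2 - 480x - 33
image of x^4: -39366x^4 - 34992x^3 - 11652x^2 - 1716x - 92
image of x^5: -(885735/2)x^5 - 492075x^4 - 218680x^3 - 48570x^2 - 5380x - 235
the matrix is upper triangular; its diagonal is (0, -27/2, -243, -6561/2, -39366, -885735/2)
for a triangular matrix the eigenvalues are the diagonal entries, with algebraic multiplicity their repetition count


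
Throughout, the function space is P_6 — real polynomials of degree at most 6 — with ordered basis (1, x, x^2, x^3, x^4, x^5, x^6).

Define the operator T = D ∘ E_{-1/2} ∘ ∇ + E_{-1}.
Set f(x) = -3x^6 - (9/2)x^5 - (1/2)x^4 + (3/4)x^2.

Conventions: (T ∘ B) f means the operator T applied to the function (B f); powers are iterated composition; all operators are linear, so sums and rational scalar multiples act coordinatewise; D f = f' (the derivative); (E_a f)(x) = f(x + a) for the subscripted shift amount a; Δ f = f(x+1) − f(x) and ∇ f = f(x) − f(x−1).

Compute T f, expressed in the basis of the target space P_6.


∇ f = -18x^5 + (45/2)x^4 - 17x^3 + 3x^2 + 4x - 7/4
E_{-1/2} ∇ f = -18x^5 + (135/2)x^4 - 107x^3 + (339/4)x^2 - (229/8)x + 35/32
D E_{-1/2} ∇ f = -90x^4 + 270x^3 - 321x^2 + (339/2)x - 229/8
E_{-1} f = -3x^6 + (27/2)x^5 - 23x^4 + 17x^3 - (9/4)x^2 - 4x + 7/4
(D ∘ E_{-1/2} ∘ ∇ + E_{-1}) f = -3x^6 + (27/2)x^5 - 113x^4 + 287x^3 - (1293/4)x^2 + (331/2)x - 215/8

the image equals g(x) = -3x^6 + (27/2)x^5 - 113x^4 + 287x^3 - (1293/4)x^2 + (331/2)x - 215/8


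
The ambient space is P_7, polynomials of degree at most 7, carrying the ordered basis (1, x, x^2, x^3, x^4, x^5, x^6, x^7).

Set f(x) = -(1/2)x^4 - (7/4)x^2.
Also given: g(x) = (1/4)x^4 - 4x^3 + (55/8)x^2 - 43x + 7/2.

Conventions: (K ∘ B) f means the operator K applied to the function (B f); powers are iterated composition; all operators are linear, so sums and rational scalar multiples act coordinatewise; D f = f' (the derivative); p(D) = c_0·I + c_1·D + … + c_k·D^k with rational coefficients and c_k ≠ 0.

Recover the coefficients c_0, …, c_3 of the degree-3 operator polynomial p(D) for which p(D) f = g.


D^0 f = -(1/2)x^4 - (7/4)x^2
D^1 f = -2x^3 - (7/2)x
D^2 f = -6x^2 - 7/2
D^3 f = -12x
matching coefficients of g against c_0 f + c_1 Df + … from the top degree down determines the c_i
solution: c_0 = -1/2, c_1 = 2, c_2 = -1, c_3 = 3

p(D) = -(1/2)·I + 2·D − D^2 + 3·D^3, i.e. c_0 = -1/2, c_1 = 2, c_2 = -1, c_3 = 3


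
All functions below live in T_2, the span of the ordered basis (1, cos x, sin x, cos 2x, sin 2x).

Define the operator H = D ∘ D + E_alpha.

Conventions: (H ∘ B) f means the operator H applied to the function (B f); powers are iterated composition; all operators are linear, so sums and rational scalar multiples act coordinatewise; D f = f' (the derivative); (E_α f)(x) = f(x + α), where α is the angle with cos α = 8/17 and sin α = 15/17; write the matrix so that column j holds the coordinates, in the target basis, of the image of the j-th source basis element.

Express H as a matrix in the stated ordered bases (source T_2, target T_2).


image of 1: 1
image of cos x: -(9/17)cos x - (15/17)sin x
image of sin x: (15/17)cos x - (9/17)sin x
image of cos 2x: -(1317/289)cos 2x - (240/289)sin 2x
image of sin 2x: (240/289)cos 2x - (1317/289)sin 2x
each image's coordinates form column j of the matrix

the matrix is [[1, 0, 0, 0, 0]; [0, -9/17, 15/17, 0, 0]; [0, -15/17, -9/17, 0, 0]; [0, 0, 0, -1317/289, 240/289]; [0, 0, 0, -240/289, -1317/289]] (rows listed top to bottom)


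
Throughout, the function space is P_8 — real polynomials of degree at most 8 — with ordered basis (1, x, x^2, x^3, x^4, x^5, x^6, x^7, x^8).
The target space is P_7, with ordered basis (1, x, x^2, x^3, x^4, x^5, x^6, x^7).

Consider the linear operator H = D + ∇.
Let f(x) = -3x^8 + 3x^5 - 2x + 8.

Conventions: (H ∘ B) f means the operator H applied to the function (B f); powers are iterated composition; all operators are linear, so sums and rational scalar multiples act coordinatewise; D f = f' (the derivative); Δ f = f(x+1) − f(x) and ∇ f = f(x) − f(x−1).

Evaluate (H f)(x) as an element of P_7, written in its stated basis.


g(x) = -48x^7 + 84x^6 - 168x^5 + 240x^4 - 198x^3 + 114x^2 - 39x + 2

D f = -24x^7 + 15x^4 - 2
∇ f = -24x^7 + 84x^6 - 168x^5 + 225x^4 - 198x^3 + 114x^2 - 39x + 4
(D + ∇) f = -48x^7 + 84x^6 - 168x^5 + 240x^4 - 198x^3 + 114x^2 - 39x + 2
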